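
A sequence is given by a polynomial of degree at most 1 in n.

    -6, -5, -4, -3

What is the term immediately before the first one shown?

-7

First differences: 1  1  1
The first differences are constant at 1.
Work back: -6 − 1 = -7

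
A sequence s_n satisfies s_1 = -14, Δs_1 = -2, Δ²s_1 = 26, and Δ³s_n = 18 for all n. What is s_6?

Build the table forward from the leading diagonal:
Third differences: 18  18  18  18  18  18
Second differences: 26  44  62  80  98  116
First differences: -2  24  68  130  210  308
s: -14  -16  8  76  206  416

416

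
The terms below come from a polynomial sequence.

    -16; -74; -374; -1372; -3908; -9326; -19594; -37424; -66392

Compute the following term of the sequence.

D1: -58  -300  -998  -2536  -5418  -10268  -17830  -28968
D2: -242  -698  -1538  -2882  -4850  -7562  -11138
D3: -456  -840  -1344  -1968  -2712  -3576
D4: -384  -504  -624  -744  -864
D5: -120  -120  -120  -120
The fifth differences are constant (-120).
-864 − 120 = -984;  -3576 − 984 = -4560;  -11138 − 4560 = -15698;  -28968 − 15698 = -44666;  -66392 − 44666 = -111058

-111058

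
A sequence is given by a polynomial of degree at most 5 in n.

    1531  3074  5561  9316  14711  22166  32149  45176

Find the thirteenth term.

177391

Δ: 1543, 2487, 3755, 5395, 7455, 9983, 13027
Δ²: 944, 1268, 1640, 2060, 2528, 3044
Δ³: 324, 372, 420, 468, 516
Δ⁴: 48, 48, 48, 48
Constant fourth difference = 48, so extend:
516 + 48 = 564;  3044 + 564 = 3608;  13027 + 3608 = 16635;  45176 + 16635 = 61811
564 + 48 = 612;  3608 + 612 = 4220;  16635 + 4220 = 20855;  61811 + 20855 = 82666
612 + 48 = 660;  4220 + 660 = 4880;  20855 + 4880 = 25735;  82666 + 25735 = 108401
660 + 48 = 708;  4880 + 708 = 5588;  25735 + 5588 = 31323;  108401 + 31323 = 139724
708 + 48 = 756;  5588 + 756 = 6344;  31323 + 6344 = 37667;  139724 + 37667 = 177391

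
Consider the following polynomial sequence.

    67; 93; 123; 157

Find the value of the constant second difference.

4

First differences: 26, 30, 34
Second differences: 4, 4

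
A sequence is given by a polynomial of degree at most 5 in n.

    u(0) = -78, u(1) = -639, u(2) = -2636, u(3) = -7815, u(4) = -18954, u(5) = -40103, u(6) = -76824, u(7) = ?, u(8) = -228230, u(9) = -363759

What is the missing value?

-136431

Using the first 7 terms:
First differences: -561, -1997, -5179, -11139, -21149, -36721
Second differences: -1436, -3182, -5960, -10010, -15572
Third differences: -1746, -2778, -4050, -5562
Fourth differences: -1032, -1272, -1512
Fifth differences: -240, -240
Constant fifth difference = -240.
Extend forward: -1512 − 240 = -1752;  -5562 − 1752 = -7314;  -15572 − 7314 = -22886;  -36721 − 22886 = -59607;  -76824 − 59607 = -136431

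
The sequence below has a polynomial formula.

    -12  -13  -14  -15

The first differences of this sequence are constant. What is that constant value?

-1

Δ: -1, -1, -1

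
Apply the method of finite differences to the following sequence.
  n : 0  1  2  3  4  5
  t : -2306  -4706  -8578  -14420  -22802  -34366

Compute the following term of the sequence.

-49826

First differences: -2400  -3872  -5842  -8382  -11564
Second differences: -1472  -1970  -2540  -3182
Third differences: -498  -570  -642
Fourth differences: -72  -72
Constant fourth difference = -72, so extend:
-642 − 72 = -714;  -3182 − 714 = -3896;  -11564 − 3896 = -15460;  -34366 − 15460 = -49826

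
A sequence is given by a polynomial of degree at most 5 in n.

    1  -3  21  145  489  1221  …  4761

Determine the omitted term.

Using the first 6 terms:
Δ: -4, 24, 124, 344, 732
Δ²: 28, 100, 220, 388
Δ³: 72, 120, 168
Δ⁴: 48, 48
Constant fourth difference = 48.
Extend forward: 168 + 48 = 216;  388 + 216 = 604;  732 + 604 = 1336;  1221 + 1336 = 2557

2557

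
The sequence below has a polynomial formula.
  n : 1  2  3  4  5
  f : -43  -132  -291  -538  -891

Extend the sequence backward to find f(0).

-6

-89, -159, -247, -353
-70, -88, -106
-18, -18
The third differences are constant at -18.
Work back: -70 + 18 = -52;  -89 + 52 = -37;  -43 + 37 = -6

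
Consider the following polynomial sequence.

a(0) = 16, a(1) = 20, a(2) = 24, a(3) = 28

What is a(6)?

40

First differences: 4, 4, 4
The first differences are constant (4).
28 + 4 = 32
32 + 4 = 36
36 + 4 = 40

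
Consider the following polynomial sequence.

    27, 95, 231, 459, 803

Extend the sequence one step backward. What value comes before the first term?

First differences: 68, 136, 228, 344
Second differences: 68, 92, 116
Third differences: 24, 24
The third differences are constant at 24.
Work back: 68 − 24 = 44;  68 − 44 = 24;  27 − 24 = 3

3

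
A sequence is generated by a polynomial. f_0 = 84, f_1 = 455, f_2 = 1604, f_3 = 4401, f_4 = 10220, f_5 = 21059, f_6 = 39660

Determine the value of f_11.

Δ: 371, 1149, 2797, 5819, 10839, 18601
Δ²: 778, 1648, 3022, 5020, 7762
Δ³: 870, 1374, 1998, 2742
Δ⁴: 504, 624, 744
Δ⁵: 120, 120
The fifth differences are constant (120).
744 + 120 = 864;  2742 + 864 = 3606;  7762 + 3606 = 11368;  18601 + 11368 = 29969;  39660 + 29969 = 69629
864 + 120 = 984;  3606 + 984 = 4590;  11368 + 4590 = 15958;  29969 + 15958 = 45927;  69629 + 45927 = 115556
984 + 120 = 1104;  4590 + 1104 = 5694;  15958 + 5694 = 21652;  45927 + 21652 = 67579;  115556 + 67579 = 183135
1104 + 120 = 1224;  5694 + 1224 = 6918;  21652 + 6918 = 28570;  67579 + 28570 = 96149;  183135 + 96149 = 279284
1224 + 120 = 1344;  6918 + 1344 = 8262;  28570 + 8262 = 36832;  96149 + 36832 = 132981;  279284 + 132981 = 412265

412265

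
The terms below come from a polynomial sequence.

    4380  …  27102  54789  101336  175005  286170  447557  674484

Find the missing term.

Using the last 7 terms:
D1: 27687, 46547, 73669, 111165, 161387, 226927
D2: 18860, 27122, 37496, 50222, 65540
D3: 8262, 10374, 12726, 15318
D4: 2112, 2352, 2592
D5: 240, 240
Constant fifth difference = 240.
Extend backward: 2112 − 240 = 1872;  8262 − 1872 = 6390;  18860 − 6390 = 12470;  27687 − 12470 = 15217;  27102 − 15217 = 11885

11885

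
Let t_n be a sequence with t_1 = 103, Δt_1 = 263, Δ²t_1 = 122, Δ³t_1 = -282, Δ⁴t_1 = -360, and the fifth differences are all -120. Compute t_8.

Build the table forward from the leading diagonal:
Δ⁵: -120, -120, -120, -120, -120, -120, -120, -120
Δ⁴: -360, -480, -600, -720, -840, -960, -1080, -1200
Δ³: -282, -642, -1122, -1722, -2442, -3282, -4242, -5322
Δ²: 122, -160, -802, -1924, -3646, -6088, -9370, -13612
Δ: 263, 385, 225, -577, -2501, -6147, -12235, -21605
t: 103, 366, 751, 976, 399, -2102, -8249, -20484

-20484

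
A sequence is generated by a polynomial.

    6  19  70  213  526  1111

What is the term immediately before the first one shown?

13, 51, 143, 313, 585
38, 92, 170, 272
54, 78, 102
24, 24
The fourth differences are constant at 24.
Work back: 54 − 24 = 30;  38 − 30 = 8;  13 − 8 = 5;  6 − 5 = 1

1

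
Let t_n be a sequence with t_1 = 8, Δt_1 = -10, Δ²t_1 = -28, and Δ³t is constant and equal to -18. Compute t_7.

Build the table forward from the leading diagonal:
Δ³: -18  -18  -18  -18  -18  -18  -18
Δ²: -28  -46  -64  -82  -100  -118  -136
Δ: -10  -38  -84  -148  -230  -330  -448
t: 8  -2  -40  -124  -272  -502  -832

-832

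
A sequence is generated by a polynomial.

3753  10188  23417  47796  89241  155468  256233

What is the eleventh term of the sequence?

First differences: 6435  13229  24379  41445  66227  100765
Second differences: 6794  11150  17066  24782  34538
Third differences: 4356  5916  7716  9756
Fourth differences: 1560  1800  2040
Fifth differences: 240  240
Fifth differences constant at 240.
2040 + 240 = 2280;  9756 + 2280 = 12036;  34538 + 12036 = 46574;  100765 + 46574 = 147339;  256233 + 147339 = 403572
2280 + 240 = 2520;  12036 + 2520 = 14556;  46574 + 14556 = 61130;  147339 + 61130 = 208469;  403572 + 208469 = 612041
2520 + 240 = 2760;  14556 + 2760 = 17316;  61130 + 17316 = 78446;  208469 + 78446 = 286915;  612041 + 286915 = 898956
2760 + 240 = 3000;  17316 + 3000 = 20316;  78446 + 20316 = 98762;  286915 + 98762 = 385677;  898956 + 385677 = 1284633

1284633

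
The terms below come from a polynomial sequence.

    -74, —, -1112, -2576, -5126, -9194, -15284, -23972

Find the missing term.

Using the last 6 terms:
Δ: -1464  -2550  -4068  -6090  -8688
Δ²: -1086  -1518  -2022  -2598
Δ³: -432  -504  -576
Δ⁴: -72  -72
Constant fourth difference = -72.
Extend backward: -432 + 72 = -360;  -1086 + 360 = -726;  -1464 + 726 = -738;  -1112 + 738 = -374

-374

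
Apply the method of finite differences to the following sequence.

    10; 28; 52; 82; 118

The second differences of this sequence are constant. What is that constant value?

D1: 18, 24, 30, 36
D2: 6, 6, 6

6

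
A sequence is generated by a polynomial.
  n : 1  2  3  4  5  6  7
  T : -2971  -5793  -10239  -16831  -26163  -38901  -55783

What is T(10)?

First differences: -2822  -4446  -6592  -9332  -12738  -16882
Second differences: -1624  -2146  -2740  -3406  -4144
Third differences: -522  -594  -666  -738
Fourth differences: -72  -72  -72
Constant fourth difference = -72, so extend:
-738 − 72 = -810;  -4144 − 810 = -4954;  -16882 − 4954 = -21836;  -55783 − 21836 = -77619
-810 − 72 = -882;  -4954 − 882 = -5836;  -21836 − 5836 = -27672;  -77619 − 27672 = -105291
-882 − 72 = -954;  -5836 − 954 = -6790;  -27672 − 6790 = -34462;  -105291 − 34462 = -139753

-139753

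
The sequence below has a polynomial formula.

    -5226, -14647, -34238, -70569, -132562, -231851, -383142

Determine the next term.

-604573

D1: -9421, -19591, -36331, -61993, -99289, -151291
D2: -10170, -16740, -25662, -37296, -52002
D3: -6570, -8922, -11634, -14706
D4: -2352, -2712, -3072
D5: -360, -360
Constant fifth difference = -360, so extend:
-3072 − 360 = -3432;  -14706 − 3432 = -18138;  -52002 − 18138 = -70140;  -151291 − 70140 = -221431;  -383142 − 221431 = -604573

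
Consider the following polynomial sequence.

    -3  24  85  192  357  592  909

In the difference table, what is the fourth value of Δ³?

12

D1: 27, 61, 107, 165, 235, 317
D2: 34, 46, 58, 70, 82
D3: 12, 12, 12, 12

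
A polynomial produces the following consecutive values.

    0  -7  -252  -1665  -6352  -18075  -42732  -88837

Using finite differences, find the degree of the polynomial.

First differences: -7, -245, -1413, -4687, -11723, -24657, -46105
Second differences: -238, -1168, -3274, -7036, -12934, -21448
Third differences: -930, -2106, -3762, -5898, -8514
Fourth differences: -1176, -1656, -2136, -2616
Fifth differences: -480, -480, -480
The fifth differences are constant, so the polynomial has degree 5.

5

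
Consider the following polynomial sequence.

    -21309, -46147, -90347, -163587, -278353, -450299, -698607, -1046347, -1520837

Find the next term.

-2154003

Δ: -24838  -44200  -73240  -114766  -171946  -248308  -347740  -474490
Δ²: -19362  -29040  -41526  -57180  -76362  -99432  -126750
Δ³: -9678  -12486  -15654  -19182  -23070  -27318
Δ⁴: -2808  -3168  -3528  -3888  -4248
Δ⁵: -360  -360  -360  -360
Constant fifth difference = -360, so extend:
-4248 − 360 = -4608;  -27318 − 4608 = -31926;  -126750 − 31926 = -158676;  -474490 − 158676 = -633166;  -1520837 − 633166 = -2154003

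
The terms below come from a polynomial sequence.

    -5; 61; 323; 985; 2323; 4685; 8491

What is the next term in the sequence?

14233

Δ: 66  262  662  1338  2362  3806
Δ²: 196  400  676  1024  1444
Δ³: 204  276  348  420
Δ⁴: 72  72  72
Constant fourth difference = 72, so extend:
420 + 72 = 492;  1444 + 492 = 1936;  3806 + 1936 = 5742;  8491 + 5742 = 14233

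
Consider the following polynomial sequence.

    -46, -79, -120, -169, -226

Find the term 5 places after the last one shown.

-631

Δ: -33  -41  -49  -57
Δ²: -8  -8  -8
Constant second difference = -8, so extend:
-57 − 8 = -65;  -226 − 65 = -291
-65 − 8 = -73;  -291 − 73 = -364
-73 − 8 = -81;  -364 − 81 = -445
-81 − 8 = -89;  -445 − 89 = -534
-89 − 8 = -97;  -534 − 97 = -631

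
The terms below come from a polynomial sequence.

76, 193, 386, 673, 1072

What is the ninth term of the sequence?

4148

First differences: 117, 193, 287, 399
Second differences: 76, 94, 112
Third differences: 18, 18
Third differences constant at 18.
112 + 18 = 130;  399 + 130 = 529;  1072 + 529 = 1601
130 + 18 = 148;  529 + 148 = 677;  1601 + 677 = 2278
148 + 18 = 166;  677 + 166 = 843;  2278 + 843 = 3121
166 + 18 = 184;  843 + 184 = 1027;  3121 + 1027 = 4148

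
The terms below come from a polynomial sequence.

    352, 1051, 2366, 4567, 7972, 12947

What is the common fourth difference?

48

First differences: 699, 1315, 2201, 3405, 4975
Second differences: 616, 886, 1204, 1570
Third differences: 270, 318, 366
Fourth differences: 48, 48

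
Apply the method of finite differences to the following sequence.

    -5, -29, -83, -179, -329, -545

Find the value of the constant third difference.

-12

Δ: -24, -54, -96, -150, -216
Δ²: -30, -42, -54, -66
Δ³: -12, -12, -12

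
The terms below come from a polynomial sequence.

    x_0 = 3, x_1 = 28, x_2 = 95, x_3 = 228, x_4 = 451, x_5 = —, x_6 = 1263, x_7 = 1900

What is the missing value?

788

Using the first 5 terms:
First differences: 25, 67, 133, 223
Second differences: 42, 66, 90
Third differences: 24, 24
Constant third difference = 24.
Extend forward: 90 + 24 = 114;  223 + 114 = 337;  451 + 337 = 788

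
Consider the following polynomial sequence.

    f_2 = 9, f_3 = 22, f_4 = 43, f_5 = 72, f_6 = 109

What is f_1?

4

First differences: 13  21  29  37
Second differences: 8  8  8
The second differences are constant at 8.
Work back: 13 − 8 = 5;  9 − 5 = 4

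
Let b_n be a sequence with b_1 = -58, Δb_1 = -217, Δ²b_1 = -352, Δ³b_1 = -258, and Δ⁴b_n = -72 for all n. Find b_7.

-12880

Build the table forward from the leading diagonal:
Δ⁴: -72  -72  -72  -72  -72  -72  -72
Δ³: -258  -330  -402  -474  -546  -618  -690
Δ²: -352  -610  -940  -1342  -1816  -2362  -2980
Δ: -217  -569  -1179  -2119  -3461  -5277  -7639
b: -58  -275  -844  -2023  -4142  -7603  -12880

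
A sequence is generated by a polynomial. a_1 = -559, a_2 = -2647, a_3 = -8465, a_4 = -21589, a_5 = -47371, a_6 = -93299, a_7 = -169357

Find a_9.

-466439

Δ: -2088, -5818, -13124, -25782, -45928, -76058
Δ²: -3730, -7306, -12658, -20146, -30130
Δ³: -3576, -5352, -7488, -9984
Δ⁴: -1776, -2136, -2496
Δ⁵: -360, -360
Constant fifth difference = -360, so extend:
-2496 − 360 = -2856;  -9984 − 2856 = -12840;  -30130 − 12840 = -42970;  -76058 − 42970 = -119028;  -169357 − 119028 = -288385
-2856 − 360 = -3216;  -12840 − 3216 = -16056;  -42970 − 16056 = -59026;  -119028 − 59026 = -178054;  -288385 − 178054 = -466439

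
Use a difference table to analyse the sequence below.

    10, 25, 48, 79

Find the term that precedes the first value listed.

3

First differences: 15  23  31
Second differences: 8  8
The second differences are constant at 8.
Work back: 15 − 8 = 7;  10 − 7 = 3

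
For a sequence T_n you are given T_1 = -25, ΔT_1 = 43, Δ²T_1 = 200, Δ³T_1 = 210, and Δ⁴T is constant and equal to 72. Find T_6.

4650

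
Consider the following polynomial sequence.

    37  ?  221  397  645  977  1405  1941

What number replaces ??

105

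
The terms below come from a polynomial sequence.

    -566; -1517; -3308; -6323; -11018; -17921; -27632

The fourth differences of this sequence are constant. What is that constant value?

-72

D1: -951, -1791, -3015, -4695, -6903, -9711
D2: -840, -1224, -1680, -2208, -2808
D3: -384, -456, -528, -600
D4: -72, -72, -72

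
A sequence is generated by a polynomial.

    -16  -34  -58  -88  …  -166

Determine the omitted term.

-124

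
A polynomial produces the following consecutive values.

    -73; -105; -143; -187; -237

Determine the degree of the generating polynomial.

2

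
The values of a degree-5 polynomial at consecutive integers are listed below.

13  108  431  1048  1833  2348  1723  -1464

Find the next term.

-9307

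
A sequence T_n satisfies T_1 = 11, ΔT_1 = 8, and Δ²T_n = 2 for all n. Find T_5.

55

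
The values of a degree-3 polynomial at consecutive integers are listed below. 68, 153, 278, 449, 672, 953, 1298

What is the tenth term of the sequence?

D1: 85, 125, 171, 223, 281, 345
D2: 40, 46, 52, 58, 64
D3: 6, 6, 6, 6
Third differences constant at 6.
64 + 6 = 70;  345 + 70 = 415;  1298 + 415 = 1713
70 + 6 = 76;  415 + 76 = 491;  1713 + 491 = 2204
76 + 6 = 82;  491 + 82 = 573;  2204 + 573 = 2777

2777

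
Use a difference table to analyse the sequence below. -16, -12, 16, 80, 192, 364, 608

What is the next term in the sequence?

D1: 4  28  64  112  172  244
D2: 24  36  48  60  72
D3: 12  12  12  12
Constant third difference = 12, so extend:
72 + 12 = 84;  244 + 84 = 328;  608 + 328 = 936

936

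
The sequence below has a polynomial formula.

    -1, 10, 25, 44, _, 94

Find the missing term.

67

Using the first 4 terms:
D1: 11  15  19
D2: 4  4
Constant second difference = 4.
Extend forward: 19 + 4 = 23;  44 + 23 = 67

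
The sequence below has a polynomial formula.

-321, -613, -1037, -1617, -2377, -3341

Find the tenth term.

Δ: -292, -424, -580, -760, -964
Δ²: -132, -156, -180, -204
Δ³: -24, -24, -24
Constant third difference = -24, so extend:
-204 − 24 = -228;  -964 − 228 = -1192;  -3341 − 1192 = -4533
-228 − 24 = -252;  -1192 − 252 = -1444;  -4533 − 1444 = -5977
-252 − 24 = -276;  -1444 − 276 = -1720;  -5977 − 1720 = -7697
-276 − 24 = -300;  -1720 − 300 = -2020;  -7697 − 2020 = -9717

-9717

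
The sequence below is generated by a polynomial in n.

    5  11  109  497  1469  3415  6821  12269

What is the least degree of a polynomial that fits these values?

Δ: 6, 98, 388, 972, 1946, 3406, 5448
Δ²: 92, 290, 584, 974, 1460, 2042
Δ³: 198, 294, 390, 486, 582
Δ⁴: 96, 96, 96, 96
The fourth differences are constant, so the polynomial has degree 4.

4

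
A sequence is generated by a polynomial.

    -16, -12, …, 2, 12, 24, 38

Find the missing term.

Using the last 4 terms:
10, 12, 14
2, 2
Constant second difference = 2.
Extend backward: 10 − 2 = 8;  2 − 8 = -6

-6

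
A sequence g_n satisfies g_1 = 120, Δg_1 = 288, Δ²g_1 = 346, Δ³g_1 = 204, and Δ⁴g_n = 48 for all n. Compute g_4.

2226

Build the table forward from the leading diagonal:
Δ⁴: 48, 48, 48, 48
Δ³: 204, 252, 300, 348
Δ²: 346, 550, 802, 1102
Δ: 288, 634, 1184, 1986
g: 120, 408, 1042, 2226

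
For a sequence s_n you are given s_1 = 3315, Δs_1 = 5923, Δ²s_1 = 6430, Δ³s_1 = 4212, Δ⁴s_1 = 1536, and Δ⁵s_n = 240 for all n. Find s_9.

Build the table forward from the leading diagonal:
Fifth differences: 240, 240, 240, 240, 240, 240, 240, 240, 240
Fourth differences: 1536, 1776, 2016, 2256, 2496, 2736, 2976, 3216, 3456
Third differences: 4212, 5748, 7524, 9540, 11796, 14292, 17028, 20004, 23220
Second differences: 6430, 10642, 16390, 23914, 33454, 45250, 59542, 76570, 96574
First differences: 5923, 12353, 22995, 39385, 63299, 96753, 142003, 201545, 278115
s: 3315, 9238, 21591, 44586, 83971, 147270, 244023, 386026, 587571

587571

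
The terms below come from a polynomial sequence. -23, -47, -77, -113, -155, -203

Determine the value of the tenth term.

-455

D1: -24  -30  -36  -42  -48
D2: -6  -6  -6  -6
The second differences are constant (-6).
-48 − 6 = -54;  -203 − 54 = -257
-54 − 6 = -60;  -257 − 60 = -317
-60 − 6 = -66;  -317 − 66 = -383
-66 − 6 = -72;  -383 − 72 = -455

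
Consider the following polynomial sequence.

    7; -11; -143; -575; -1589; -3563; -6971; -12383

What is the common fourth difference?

-96

D1: -18, -132, -432, -1014, -1974, -3408, -5412
D2: -114, -300, -582, -960, -1434, -2004
D3: -186, -282, -378, -474, -570
D4: -96, -96, -96, -96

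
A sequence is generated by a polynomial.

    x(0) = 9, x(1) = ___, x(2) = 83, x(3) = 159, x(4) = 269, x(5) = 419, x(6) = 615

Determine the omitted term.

Using the last 5 terms:
D1: 76  110  150  196
D2: 34  40  46
D3: 6  6
Constant third difference = 6.
Extend backward: 34 − 6 = 28;  76 − 28 = 48;  83 − 48 = 35

35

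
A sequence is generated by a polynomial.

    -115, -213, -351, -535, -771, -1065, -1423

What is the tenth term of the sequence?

-2941

D1: -98, -138, -184, -236, -294, -358
D2: -40, -46, -52, -58, -64
D3: -6, -6, -6, -6
Third differences constant at -6.
-64 − 6 = -70;  -358 − 70 = -428;  -1423 − 428 = -1851
-70 − 6 = -76;  -428 − 76 = -504;  -1851 − 504 = -2355
-76 − 6 = -82;  -504 − 82 = -586;  -2355 − 586 = -2941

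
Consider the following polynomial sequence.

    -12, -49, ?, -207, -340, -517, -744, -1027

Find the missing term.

-112

Using the last 5 terms:
Δ: -133, -177, -227, -283
Δ²: -44, -50, -56
Δ³: -6, -6
Constant third difference = -6.
Extend backward: -44 + 6 = -38;  -133 + 38 = -95;  -207 + 95 = -112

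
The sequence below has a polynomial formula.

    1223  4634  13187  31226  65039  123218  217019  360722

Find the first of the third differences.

4344

First differences: 3411, 8553, 18039, 33813, 58179, 93801, 143703
Second differences: 5142, 9486, 15774, 24366, 35622, 49902
Third differences: 4344, 6288, 8592, 11256, 14280
Fourth differences: 1944, 2304, 2664, 3024
Fifth differences: 360, 360, 360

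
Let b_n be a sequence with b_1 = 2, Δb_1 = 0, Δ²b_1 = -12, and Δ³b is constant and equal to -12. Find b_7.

Build the table forward from the leading diagonal:
Third differences: -12  -12  -12  -12  -12  -12  -12
Second differences: -12  -24  -36  -48  -60  -72  -84
First differences: 0  -12  -36  -72  -120  -180  -252
b: 2  2  -10  -46  -118  -238  -418

-418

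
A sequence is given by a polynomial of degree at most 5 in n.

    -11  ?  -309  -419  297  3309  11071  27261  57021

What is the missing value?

-99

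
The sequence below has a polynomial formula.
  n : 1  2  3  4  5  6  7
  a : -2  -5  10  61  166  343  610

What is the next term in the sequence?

985

-3, 15, 51, 105, 177, 267
18, 36, 54, 72, 90
18, 18, 18, 18
Third differences constant at 18.
90 + 18 = 108;  267 + 108 = 375;  610 + 375 = 985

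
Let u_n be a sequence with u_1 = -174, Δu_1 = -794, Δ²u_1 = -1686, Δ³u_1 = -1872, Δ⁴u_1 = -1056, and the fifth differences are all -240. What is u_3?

-3448

Build the table forward from the leading diagonal:
D5: -240, -240, -240
D4: -1056, -1296, -1536
D3: -1872, -2928, -4224
D2: -1686, -3558, -6486
D1: -794, -2480, -6038
u: -174, -968, -3448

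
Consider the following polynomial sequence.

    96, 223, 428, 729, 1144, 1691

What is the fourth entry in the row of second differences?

D1: 127, 205, 301, 415, 547
D2: 78, 96, 114, 132
D3: 18, 18, 18

132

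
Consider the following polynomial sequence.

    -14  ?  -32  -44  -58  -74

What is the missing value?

-22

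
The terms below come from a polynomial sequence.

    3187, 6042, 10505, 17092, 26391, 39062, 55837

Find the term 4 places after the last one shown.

181137

D1: 2855 , 4463 , 6587 , 9299 , 12671 , 16775
D2: 1608 , 2124 , 2712 , 3372 , 4104
D3: 516 , 588 , 660 , 732
D4: 72 , 72 , 72
Constant fourth difference = 72, so extend:
732 + 72 = 804;  4104 + 804 = 4908;  16775 + 4908 = 21683;  55837 + 21683 = 77520
804 + 72 = 876;  4908 + 876 = 5784;  21683 + 5784 = 27467;  77520 + 27467 = 104987
876 + 72 = 948;  5784 + 948 = 6732;  27467 + 6732 = 34199;  104987 + 34199 = 139186
948 + 72 = 1020;  6732 + 1020 = 7752;  34199 + 7752 = 41951;  139186 + 41951 = 181137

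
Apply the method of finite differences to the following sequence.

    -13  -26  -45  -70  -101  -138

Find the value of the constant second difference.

First differences: -13, -19, -25, -31, -37
Second differences: -6, -6, -6, -6

-6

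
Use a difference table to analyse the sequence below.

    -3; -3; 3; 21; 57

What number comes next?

First differences: 0  6  18  36
Second differences: 6  12  18
Third differences: 6  6
Third differences constant at 6.
18 + 6 = 24;  36 + 24 = 60;  57 + 60 = 117

117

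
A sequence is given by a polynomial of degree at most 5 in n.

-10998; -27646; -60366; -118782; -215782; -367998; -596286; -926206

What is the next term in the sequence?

First differences: -16648, -32720, -58416, -97000, -152216, -228288, -329920
Second differences: -16072, -25696, -38584, -55216, -76072, -101632
Third differences: -9624, -12888, -16632, -20856, -25560
Fourth differences: -3264, -3744, -4224, -4704
Fifth differences: -480, -480, -480
The fifth differences are constant (-480).
-4704 − 480 = -5184;  -25560 − 5184 = -30744;  -101632 − 30744 = -132376;  -329920 − 132376 = -462296;  -926206 − 462296 = -1388502

-1388502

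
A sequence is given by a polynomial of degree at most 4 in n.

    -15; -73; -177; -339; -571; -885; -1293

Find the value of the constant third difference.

D1: -58, -104, -162, -232, -314, -408
D2: -46, -58, -70, -82, -94
D3: -12, -12, -12, -12

-12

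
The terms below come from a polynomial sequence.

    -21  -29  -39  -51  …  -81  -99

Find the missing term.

Using the first 4 terms:
First differences: -8, -10, -12
Second differences: -2, -2
Constant second difference = -2.
Extend forward: -12 − 2 = -14;  -51 − 14 = -65

-65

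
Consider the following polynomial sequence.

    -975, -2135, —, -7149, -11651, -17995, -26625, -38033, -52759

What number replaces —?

-4093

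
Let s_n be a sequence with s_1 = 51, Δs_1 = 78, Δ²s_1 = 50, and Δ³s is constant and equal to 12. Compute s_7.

1509

Build the table forward from the leading diagonal:
Third differences: 12, 12, 12, 12, 12, 12, 12
Second differences: 50, 62, 74, 86, 98, 110, 122
First differences: 78, 128, 190, 264, 350, 448, 558
s: 51, 129, 257, 447, 711, 1061, 1509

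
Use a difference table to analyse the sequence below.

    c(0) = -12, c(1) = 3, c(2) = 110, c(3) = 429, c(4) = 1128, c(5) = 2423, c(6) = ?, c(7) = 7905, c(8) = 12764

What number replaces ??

Using the first 6 terms:
D1: 15  107  319  699  1295
D2: 92  212  380  596
D3: 120  168  216
D4: 48  48
Constant fourth difference = 48.
Extend forward: 216 + 48 = 264;  596 + 264 = 860;  1295 + 860 = 2155;  2423 + 2155 = 4578

4578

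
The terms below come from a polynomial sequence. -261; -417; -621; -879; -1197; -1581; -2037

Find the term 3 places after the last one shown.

-3897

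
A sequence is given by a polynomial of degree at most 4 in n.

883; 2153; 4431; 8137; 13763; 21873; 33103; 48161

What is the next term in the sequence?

67827

1270, 2278, 3706, 5626, 8110, 11230, 15058
1008, 1428, 1920, 2484, 3120, 3828
420, 492, 564, 636, 708
72, 72, 72, 72
Fourth differences constant at 72.
708 + 72 = 780;  3828 + 780 = 4608;  15058 + 4608 = 19666;  48161 + 19666 = 67827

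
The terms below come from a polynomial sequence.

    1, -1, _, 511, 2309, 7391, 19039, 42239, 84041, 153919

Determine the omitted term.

59

Using the last 7 terms:
Δ: 1798, 5082, 11648, 23200, 41802, 69878
Δ²: 3284, 6566, 11552, 18602, 28076
Δ³: 3282, 4986, 7050, 9474
Δ⁴: 1704, 2064, 2424
Δ⁵: 360, 360
Constant fifth difference = 360.
Extend backward: 1704 − 360 = 1344;  3282 − 1344 = 1938;  3284 − 1938 = 1346;  1798 − 1346 = 452;  511 − 452 = 59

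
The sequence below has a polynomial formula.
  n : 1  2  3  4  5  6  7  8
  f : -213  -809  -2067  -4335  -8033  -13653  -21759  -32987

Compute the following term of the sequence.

-48045

-596, -1258, -2268, -3698, -5620, -8106, -11228
-662, -1010, -1430, -1922, -2486, -3122
-348, -420, -492, -564, -636
-72, -72, -72, -72
The fourth differences are constant (-72).
-636 − 72 = -708;  -3122 − 708 = -3830;  -11228 − 3830 = -15058;  -32987 − 15058 = -48045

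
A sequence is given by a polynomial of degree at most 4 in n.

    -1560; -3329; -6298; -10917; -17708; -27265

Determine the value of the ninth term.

First differences: -1769, -2969, -4619, -6791, -9557
Second differences: -1200, -1650, -2172, -2766
Third differences: -450, -522, -594
Fourth differences: -72, -72
Constant fourth difference = -72, so extend:
-594 − 72 = -666;  -2766 − 666 = -3432;  -9557 − 3432 = -12989;  -27265 − 12989 = -40254
-666 − 72 = -738;  -3432 − 738 = -4170;  -12989 − 4170 = -17159;  -40254 − 17159 = -57413
-738 − 72 = -810;  -4170 − 810 = -4980;  -17159 − 4980 = -22139;  -57413 − 22139 = -79552

-79552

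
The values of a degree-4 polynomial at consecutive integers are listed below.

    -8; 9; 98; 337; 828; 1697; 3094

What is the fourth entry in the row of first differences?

First differences: 17, 89, 239, 491, 869, 1397
Second differences: 72, 150, 252, 378, 528
Third differences: 78, 102, 126, 150
Fourth differences: 24, 24, 24

491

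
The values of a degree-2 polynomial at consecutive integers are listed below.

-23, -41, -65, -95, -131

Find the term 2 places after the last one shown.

Δ: -18  -24  -30  -36
Δ²: -6  -6  -6
Constant second difference = -6, so extend:
-36 − 6 = -42;  -131 − 42 = -173
-42 − 6 = -48;  -173 − 48 = -221

-221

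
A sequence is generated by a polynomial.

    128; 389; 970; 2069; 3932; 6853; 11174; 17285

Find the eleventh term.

50978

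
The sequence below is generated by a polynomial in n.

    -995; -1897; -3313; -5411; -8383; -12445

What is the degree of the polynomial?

4

Δ: -902, -1416, -2098, -2972, -4062
Δ²: -514, -682, -874, -1090
Δ³: -168, -192, -216
Δ⁴: -24, -24
The fourth differences are constant, so the polynomial has degree 4.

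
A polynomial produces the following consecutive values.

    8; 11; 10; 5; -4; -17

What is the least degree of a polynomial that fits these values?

2

3, -1, -5, -9, -13
-4, -4, -4, -4
The second differences are constant, so the polynomial has degree 2.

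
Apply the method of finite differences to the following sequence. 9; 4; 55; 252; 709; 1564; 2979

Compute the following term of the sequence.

5140

Δ: -5 , 51 , 197 , 457 , 855 , 1415
Δ²: 56 , 146 , 260 , 398 , 560
Δ³: 90 , 114 , 138 , 162
Δ⁴: 24 , 24 , 24
The fourth differences are constant (24).
162 + 24 = 186;  560 + 186 = 746;  1415 + 746 = 2161;  2979 + 2161 = 5140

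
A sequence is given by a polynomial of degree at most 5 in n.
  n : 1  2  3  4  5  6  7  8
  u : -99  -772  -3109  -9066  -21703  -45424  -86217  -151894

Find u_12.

-673, -2337, -5957, -12637, -23721, -40793, -65677
-1664, -3620, -6680, -11084, -17072, -24884
-1956, -3060, -4404, -5988, -7812
-1104, -1344, -1584, -1824
-240, -240, -240
The fifth differences are constant (-240).
-1824 − 240 = -2064;  -7812 − 2064 = -9876;  -24884 − 9876 = -34760;  -65677 − 34760 = -100437;  -151894 − 100437 = -252331
-2064 − 240 = -2304;  -9876 − 2304 = -12180;  -34760 − 12180 = -46940;  -100437 − 46940 = -147377;  -252331 − 147377 = -399708
-2304 − 240 = -2544;  -12180 − 2544 = -14724;  -46940 − 14724 = -61664;  -147377 − 61664 = -209041;  -399708 − 209041 = -608749
-2544 − 240 = -2784;  -14724 − 2784 = -17508;  -61664 − 17508 = -79172;  -209041 − 79172 = -288213;  -608749 − 288213 = -896962

-896962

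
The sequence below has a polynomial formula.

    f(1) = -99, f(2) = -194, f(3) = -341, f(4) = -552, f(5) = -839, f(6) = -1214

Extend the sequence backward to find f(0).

Δ: -95, -147, -211, -287, -375
Δ²: -52, -64, -76, -88
Δ³: -12, -12, -12
The third differences are constant at -12.
Work back: -52 + 12 = -40;  -95 + 40 = -55;  -99 + 55 = -44

-44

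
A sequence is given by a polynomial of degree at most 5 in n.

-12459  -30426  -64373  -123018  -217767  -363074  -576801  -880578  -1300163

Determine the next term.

-1865802

First differences: -17967 , -33947 , -58645 , -94749 , -145307 , -213727 , -303777 , -419585
Second differences: -15980 , -24698 , -36104 , -50558 , -68420 , -90050 , -115808
Third differences: -8718 , -11406 , -14454 , -17862 , -21630 , -25758
Fourth differences: -2688 , -3048 , -3408 , -3768 , -4128
Fifth differences: -360 , -360 , -360 , -360
Constant fifth difference = -360, so extend:
-4128 − 360 = -4488;  -25758 − 4488 = -30246;  -115808 − 30246 = -146054;  -419585 − 146054 = -565639;  -1300163 − 565639 = -1865802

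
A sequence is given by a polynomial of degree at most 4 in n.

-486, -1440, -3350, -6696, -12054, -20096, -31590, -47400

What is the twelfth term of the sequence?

-174440

-954  -1910  -3346  -5358  -8042  -11494  -15810
-956  -1436  -2012  -2684  -3452  -4316
-480  -576  -672  -768  -864
-96  -96  -96  -96
Fourth differences constant at -96.
-864 − 96 = -960;  -4316 − 960 = -5276;  -15810 − 5276 = -21086;  -47400 − 21086 = -68486
-960 − 96 = -1056;  -5276 − 1056 = -6332;  -21086 − 6332 = -27418;  -68486 − 27418 = -95904
-1056 − 96 = -1152;  -6332 − 1152 = -7484;  -27418 − 7484 = -34902;  -95904 − 34902 = -130806
-1152 − 96 = -1248;  -7484 − 1248 = -8732;  -34902 − 8732 = -43634;  -130806 − 43634 = -174440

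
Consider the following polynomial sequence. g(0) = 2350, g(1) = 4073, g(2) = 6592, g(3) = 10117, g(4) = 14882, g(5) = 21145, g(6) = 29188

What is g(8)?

51862

1723  2519  3525  4765  6263  8043
796  1006  1240  1498  1780
210  234  258  282
24  24  24
The fourth differences are constant (24).
282 + 24 = 306;  1780 + 306 = 2086;  8043 + 2086 = 10129;  29188 + 10129 = 39317
306 + 24 = 330;  2086 + 330 = 2416;  10129 + 2416 = 12545;  39317 + 12545 = 51862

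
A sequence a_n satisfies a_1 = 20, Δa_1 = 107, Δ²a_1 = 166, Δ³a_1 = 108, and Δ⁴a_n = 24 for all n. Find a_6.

3415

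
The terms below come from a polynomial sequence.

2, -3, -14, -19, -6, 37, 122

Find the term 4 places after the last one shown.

1122

D1: -5 , -11 , -5 , 13 , 43 , 85
D2: -6 , 6 , 18 , 30 , 42
D3: 12 , 12 , 12 , 12
Third differences constant at 12.
42 + 12 = 54;  85 + 54 = 139;  122 + 139 = 261
54 + 12 = 66;  139 + 66 = 205;  261 + 205 = 466
66 + 12 = 78;  205 + 78 = 283;  466 + 283 = 749
78 + 12 = 90;  283 + 90 = 373;  749 + 373 = 1122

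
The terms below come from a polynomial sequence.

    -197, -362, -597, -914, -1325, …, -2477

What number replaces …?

Using the first 5 terms:
Δ: -165  -235  -317  -411
Δ²: -70  -82  -94
Δ³: -12  -12
Constant third difference = -12.
Extend forward: -94 − 12 = -106;  -411 − 106 = -517;  -1325 − 517 = -1842

-1842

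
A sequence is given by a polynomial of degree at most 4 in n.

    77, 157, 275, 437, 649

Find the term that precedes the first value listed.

80  118  162  212
38  44  50
6  6
The third differences are constant at 6.
Work back: 38 − 6 = 32;  80 − 32 = 48;  77 − 48 = 29

29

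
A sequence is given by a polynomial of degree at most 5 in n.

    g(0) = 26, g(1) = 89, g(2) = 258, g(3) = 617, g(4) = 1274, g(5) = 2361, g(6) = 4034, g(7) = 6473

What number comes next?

9882

D1: 63, 169, 359, 657, 1087, 1673, 2439
D2: 106, 190, 298, 430, 586, 766
D3: 84, 108, 132, 156, 180
D4: 24, 24, 24, 24
Constant fourth difference = 24, so extend:
180 + 24 = 204;  766 + 204 = 970;  2439 + 970 = 3409;  6473 + 3409 = 9882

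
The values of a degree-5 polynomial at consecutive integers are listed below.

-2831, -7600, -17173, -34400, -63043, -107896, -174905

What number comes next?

-271288

First differences: -4769, -9573, -17227, -28643, -44853, -67009
Second differences: -4804, -7654, -11416, -16210, -22156
Third differences: -2850, -3762, -4794, -5946
Fourth differences: -912, -1032, -1152
Fifth differences: -120, -120
Constant fifth difference = -120, so extend:
-1152 − 120 = -1272;  -5946 − 1272 = -7218;  -22156 − 7218 = -29374;  -67009 − 29374 = -96383;  -174905 − 96383 = -271288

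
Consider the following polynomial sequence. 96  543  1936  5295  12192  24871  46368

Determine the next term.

80631

447  1393  3359  6897  12679  21497
946  1966  3538  5782  8818
1020  1572  2244  3036
552  672  792
120  120
Fifth differences constant at 120.
792 + 120 = 912;  3036 + 912 = 3948;  8818 + 3948 = 12766;  21497 + 12766 = 34263;  46368 + 34263 = 80631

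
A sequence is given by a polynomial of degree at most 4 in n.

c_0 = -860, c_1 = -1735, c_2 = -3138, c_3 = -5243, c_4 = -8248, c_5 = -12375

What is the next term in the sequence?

-17870

-875, -1403, -2105, -3005, -4127
-528, -702, -900, -1122
-174, -198, -222
-24, -24
Constant fourth difference = -24, so extend:
-222 − 24 = -246;  -1122 − 246 = -1368;  -4127 − 1368 = -5495;  -12375 − 5495 = -17870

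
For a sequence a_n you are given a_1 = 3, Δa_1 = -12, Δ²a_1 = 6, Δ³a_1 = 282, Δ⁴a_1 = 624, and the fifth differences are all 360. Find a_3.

Build the table forward from the leading diagonal:
Fifth differences: 360, 360, 360
Fourth differences: 624, 984, 1344
Third differences: 282, 906, 1890
Second differences: 6, 288, 1194
First differences: -12, -6, 282
a: 3, -9, -15

-15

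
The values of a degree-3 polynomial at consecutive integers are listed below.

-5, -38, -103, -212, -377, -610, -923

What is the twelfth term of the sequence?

-4108

-33, -65, -109, -165, -233, -313
-32, -44, -56, -68, -80
-12, -12, -12, -12
The third differences are constant (-12).
-80 − 12 = -92;  -313 − 92 = -405;  -923 − 405 = -1328
-92 − 12 = -104;  -405 − 104 = -509;  -1328 − 509 = -1837
-104 − 12 = -116;  -509 − 116 = -625;  -1837 − 625 = -2462
-116 − 12 = -128;  -625 − 128 = -753;  -2462 − 753 = -3215
-128 − 12 = -140;  -753 − 140 = -893;  -3215 − 893 = -4108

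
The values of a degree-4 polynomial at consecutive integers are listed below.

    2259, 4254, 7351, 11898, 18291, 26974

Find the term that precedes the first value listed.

1066

Δ: 1995, 3097, 4547, 6393, 8683
Δ²: 1102, 1450, 1846, 2290
Δ³: 348, 396, 444
Δ⁴: 48, 48
The fourth differences are constant at 48.
Work back: 348 − 48 = 300;  1102 − 300 = 802;  1995 − 802 = 1193;  2259 − 1193 = 1066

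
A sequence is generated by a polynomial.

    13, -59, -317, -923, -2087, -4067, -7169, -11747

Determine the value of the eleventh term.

-38597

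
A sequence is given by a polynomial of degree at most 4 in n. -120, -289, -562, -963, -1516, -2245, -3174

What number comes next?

-4327

Δ: -169  -273  -401  -553  -729  -929
Δ²: -104  -128  -152  -176  -200
Δ³: -24  -24  -24  -24
Third differences constant at -24.
-200 − 24 = -224;  -929 − 224 = -1153;  -3174 − 1153 = -4327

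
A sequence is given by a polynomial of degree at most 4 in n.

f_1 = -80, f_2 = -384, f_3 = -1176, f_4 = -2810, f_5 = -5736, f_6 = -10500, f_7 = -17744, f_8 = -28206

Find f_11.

-87720

D1: -304, -792, -1634, -2926, -4764, -7244, -10462
D2: -488, -842, -1292, -1838, -2480, -3218
D3: -354, -450, -546, -642, -738
D4: -96, -96, -96, -96
The fourth differences are constant (-96).
-738 − 96 = -834;  -3218 − 834 = -4052;  -10462 − 4052 = -14514;  -28206 − 14514 = -42720
-834 − 96 = -930;  -4052 − 930 = -4982;  -14514 − 4982 = -19496;  -42720 − 19496 = -62216
-930 − 96 = -1026;  -4982 − 1026 = -6008;  -19496 − 6008 = -25504;  -62216 − 25504 = -87720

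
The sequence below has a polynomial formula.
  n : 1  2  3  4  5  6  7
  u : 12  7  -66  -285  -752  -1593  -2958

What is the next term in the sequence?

Δ: -5, -73, -219, -467, -841, -1365
Δ²: -68, -146, -248, -374, -524
Δ³: -78, -102, -126, -150
Δ⁴: -24, -24, -24
Constant fourth difference = -24, so extend:
-150 − 24 = -174;  -524 − 174 = -698;  -1365 − 698 = -2063;  -2958 − 2063 = -5021

-5021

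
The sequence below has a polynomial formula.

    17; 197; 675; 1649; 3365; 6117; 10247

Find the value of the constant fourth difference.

48

Δ: 180, 478, 974, 1716, 2752, 4130
Δ²: 298, 496, 742, 1036, 1378
Δ³: 198, 246, 294, 342
Δ⁴: 48, 48, 48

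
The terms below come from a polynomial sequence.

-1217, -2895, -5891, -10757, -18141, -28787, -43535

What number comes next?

-1678  -2996  -4866  -7384  -10646  -14748
-1318  -1870  -2518  -3262  -4102
-552  -648  -744  -840
-96  -96  -96
The fourth differences are constant (-96).
-840 − 96 = -936;  -4102 − 936 = -5038;  -14748 − 5038 = -19786;  -43535 − 19786 = -63321

-63321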